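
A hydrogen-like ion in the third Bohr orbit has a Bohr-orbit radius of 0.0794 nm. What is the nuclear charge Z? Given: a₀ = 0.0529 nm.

r_n = n²a₀/Z ⇒ Z = n²a₀/r = 3² × 0.0529 / 0.0794 ≈ 6.00
Z = 6

6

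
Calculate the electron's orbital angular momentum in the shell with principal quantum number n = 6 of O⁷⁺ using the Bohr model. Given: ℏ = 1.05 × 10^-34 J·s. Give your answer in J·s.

6.30 × 10^-34 J·s

L_n = nℏ = 6 × 1.05 × 10^-34 = 6.30 × 10^-34 J·s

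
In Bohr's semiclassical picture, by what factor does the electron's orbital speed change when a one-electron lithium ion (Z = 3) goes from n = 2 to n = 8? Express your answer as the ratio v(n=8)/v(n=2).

1/4

v ∝ Z^1 · n^-1; with Z fixed, v ∝ n^-1.
v(n=8)/v(n=2) = (8/2)^-1 = 1/4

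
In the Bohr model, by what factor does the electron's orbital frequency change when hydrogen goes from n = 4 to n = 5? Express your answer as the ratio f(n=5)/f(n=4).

f ∝ Z^2 · n^-3; with Z fixed, f ∝ n^-3.
f(n=5)/f(n=4) = (5/4)^-3 = 64/125

64/125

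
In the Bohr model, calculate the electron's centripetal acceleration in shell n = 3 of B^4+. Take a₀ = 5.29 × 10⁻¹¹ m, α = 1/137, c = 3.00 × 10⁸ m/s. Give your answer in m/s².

1.40 × 10²³ m/s²

r = n²a₀/Z = 9.52 × 10⁻¹¹ m, v = Zαc/n = 3.65 × 10⁶ m/s
a = v²/r = (3.65 × 10⁶)² / 9.52 × 10⁻¹¹ = 1.40 × 10²³ m/s²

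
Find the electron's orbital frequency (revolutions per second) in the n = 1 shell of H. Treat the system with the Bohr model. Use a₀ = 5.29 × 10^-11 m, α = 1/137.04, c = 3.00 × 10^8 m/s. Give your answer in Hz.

r = n²a₀/Z = 5.29 × 10^-11 m, v = Zαc/n = 2.19 × 10^6 m/s
f = v/(2πr) = 6.59 × 10^15 Hz

6.59 × 10^15 Hz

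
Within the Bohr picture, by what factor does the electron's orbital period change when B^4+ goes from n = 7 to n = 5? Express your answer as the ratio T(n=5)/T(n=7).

T ∝ Z^-2 · n^3; with Z fixed, T ∝ n^3.
T(n=5)/T(n=7) = (5/7)^3 = 125/343

125/343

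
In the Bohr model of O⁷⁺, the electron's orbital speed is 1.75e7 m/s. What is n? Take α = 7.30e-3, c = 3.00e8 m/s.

1

v_n = Zαc/n ⇒ n = Zαc/v = 8 × 0.00730 × 3.00e8 / 1.75e7 ≈ 1.00
n = 1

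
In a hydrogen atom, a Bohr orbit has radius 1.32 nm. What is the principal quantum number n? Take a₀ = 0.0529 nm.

r_n = n²a₀/Z ⇒ n² = rZ/a₀ = 1.32 × 1 / 0.0529 ≈ 24.95
n = 5

5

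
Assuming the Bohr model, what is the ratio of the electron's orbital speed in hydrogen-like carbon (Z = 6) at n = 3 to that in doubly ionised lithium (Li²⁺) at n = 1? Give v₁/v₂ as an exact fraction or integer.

v ∝ Z^1 · n^-1
v₁/v₂ = (6/3)^1 · (3/1)^-1 = 2/3

2/3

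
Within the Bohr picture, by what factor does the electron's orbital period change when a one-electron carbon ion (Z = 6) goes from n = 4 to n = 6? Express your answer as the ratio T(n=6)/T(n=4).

27/8

T ∝ Z^-2 · n^3; with Z fixed, T ∝ n^3.
T(n=6)/T(n=4) = (6/4)^3 = 27/8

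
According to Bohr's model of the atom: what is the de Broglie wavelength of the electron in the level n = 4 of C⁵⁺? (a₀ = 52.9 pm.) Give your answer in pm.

222 pm

The Bohr quantisation condition is nλ = 2πr_n.
r_n = n²a₀/Z = 141 pm
λ = 2πr_n/n = 2π·141/4 = 222 pm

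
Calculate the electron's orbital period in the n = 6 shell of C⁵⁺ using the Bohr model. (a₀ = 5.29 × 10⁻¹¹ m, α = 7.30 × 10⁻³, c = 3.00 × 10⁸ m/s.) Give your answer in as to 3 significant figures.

911 as

r = n²a₀/Z = 6²·5.29 × 10⁻¹¹/6 = 3.17 × 10⁻¹⁰ m
v = Zαc/n = 6·0.00730·3.00 × 10⁸/6 = 2.19 × 10⁶ m/s
T = 2πr/v = 9.11 × 10⁻¹⁶ s = 911 as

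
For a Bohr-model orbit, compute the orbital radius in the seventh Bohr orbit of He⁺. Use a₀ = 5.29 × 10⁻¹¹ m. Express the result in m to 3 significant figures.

1.30 × 10⁻⁹ m

r_n = n²a₀/Z = 7² × 5.29 × 10⁻¹¹ / 2
    = 49 × 5.29 × 10⁻¹¹ / 2 = 1.30 × 10⁻⁹ m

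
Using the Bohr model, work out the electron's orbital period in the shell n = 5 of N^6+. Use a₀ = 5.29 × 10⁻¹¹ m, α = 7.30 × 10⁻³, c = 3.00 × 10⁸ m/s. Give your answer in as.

387 as

r = n²a₀/Z = 5²·5.29 × 10⁻¹¹/7 = 1.89 × 10⁻¹⁰ m
v = Zαc/n = 7·0.00730·3.00 × 10⁸/5 = 3.07 × 10⁶ m/s
T = 2πr/v = 3.87 × 10⁻¹⁶ s = 387 as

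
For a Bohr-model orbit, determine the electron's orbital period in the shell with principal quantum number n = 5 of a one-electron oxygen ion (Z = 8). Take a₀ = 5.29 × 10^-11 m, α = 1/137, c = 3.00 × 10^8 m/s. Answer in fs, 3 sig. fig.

0.296 fs

r = n²a₀/Z = 5²·5.29 × 10^-11/8 = 1.65 × 10^-10 m
v = Zαc/n = 8·0.00730·3.00 × 10^8/5 = 3.50 × 10^6 m/s
T = 2πr/v = 2.96 × 10^-16 s = 0.296 fs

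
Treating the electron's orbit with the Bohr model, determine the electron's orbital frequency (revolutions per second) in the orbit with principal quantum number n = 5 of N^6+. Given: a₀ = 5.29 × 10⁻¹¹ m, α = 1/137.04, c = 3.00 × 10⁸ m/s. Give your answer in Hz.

2.58 × 10¹⁵ Hz

r = n²a₀/Z = 1.89 × 10⁻¹⁰ m, v = Zαc/n = 3.06 × 10⁶ m/s
f = v/(2πr) = 2.58 × 10¹⁵ Hz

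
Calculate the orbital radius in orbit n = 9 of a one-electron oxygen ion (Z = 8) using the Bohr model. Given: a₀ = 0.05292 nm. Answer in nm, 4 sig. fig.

r_n = n²a₀/Z = 9² × 0.05292 / 8
    = 81 × 0.05292 / 8 = 0.5358 nm

0.5358 nm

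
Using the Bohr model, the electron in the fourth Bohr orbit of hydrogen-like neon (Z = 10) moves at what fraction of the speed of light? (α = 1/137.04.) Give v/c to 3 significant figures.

0.0182

v_n = Zαc/n, so v/c = Zα/n = 10 × 0.00730 / 4 = 0.0182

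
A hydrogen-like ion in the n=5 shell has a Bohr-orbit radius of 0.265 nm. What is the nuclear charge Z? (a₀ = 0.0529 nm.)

r_n = n²a₀/Z ⇒ Z = n²a₀/r = 5² × 0.0529 / 0.265 ≈ 4.99
Z = 5

5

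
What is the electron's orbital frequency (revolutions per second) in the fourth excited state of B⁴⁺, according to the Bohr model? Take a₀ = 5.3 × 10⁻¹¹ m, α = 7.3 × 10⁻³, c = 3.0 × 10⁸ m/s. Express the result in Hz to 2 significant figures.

r = n²a₀/Z = 2.6 × 10⁻¹⁰ m, v = Zαc/n = 2.2 × 10⁶ m/s
f = v/(2πr) = 1.3 × 10¹⁵ Hz

1.3 × 10¹⁵ Hz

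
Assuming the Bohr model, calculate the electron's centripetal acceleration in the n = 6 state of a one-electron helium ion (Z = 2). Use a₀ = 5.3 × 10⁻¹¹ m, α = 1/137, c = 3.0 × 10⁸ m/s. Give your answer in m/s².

r = n²a₀/Z = 9.5 × 10⁻¹⁰ m, v = Zαc/n = 7.3 × 10⁵ m/s
a = v²/r = (7.3 × 10⁵)² / 9.5 × 10⁻¹⁰ = 5.6 × 10²⁰ m/s²

5.6 × 10²⁰ m/s²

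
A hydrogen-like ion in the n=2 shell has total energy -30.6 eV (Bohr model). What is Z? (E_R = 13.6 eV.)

3

E_n = −E_R Z²/n² ⇒ Z² = −E_n n²/E_R = 30.6 × 2² / 13.6 ≈ 9.00
Z = 3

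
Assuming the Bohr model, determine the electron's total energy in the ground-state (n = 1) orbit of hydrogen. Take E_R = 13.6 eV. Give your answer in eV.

-13.6 eV

E_n = −E_R·Z²/n² = −13.6 × 1²/1² = -13.6 eV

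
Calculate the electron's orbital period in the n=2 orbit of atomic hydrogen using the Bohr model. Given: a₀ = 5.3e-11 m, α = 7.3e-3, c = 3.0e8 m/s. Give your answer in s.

r = n²a₀/Z = 2²·5.3e-11/1 = 2.1e-10 m
v = Zαc/n = 1·0.0073·3.0e8/2 = 1.1e6 m/s
T = 2πr/v = 1.2e-15 s

1.2e-15 s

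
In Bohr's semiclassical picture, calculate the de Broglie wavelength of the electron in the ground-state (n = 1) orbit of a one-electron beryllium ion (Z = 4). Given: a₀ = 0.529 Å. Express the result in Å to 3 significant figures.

The Bohr quantisation condition is nλ = 2πr_n.
r_n = n²a₀/Z = 0.132 Å
λ = 2πr_n/n = 2π·0.132/1 = 0.831 Å

0.831 Å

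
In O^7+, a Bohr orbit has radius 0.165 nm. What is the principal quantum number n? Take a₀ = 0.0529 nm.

5

r_n = n²a₀/Z ⇒ n² = rZ/a₀ = 0.165 × 8 / 0.0529 ≈ 24.95
n = 5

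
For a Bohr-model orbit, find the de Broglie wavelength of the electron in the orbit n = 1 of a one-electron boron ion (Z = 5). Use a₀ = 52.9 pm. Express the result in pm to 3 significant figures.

The Bohr quantisation condition is nλ = 2πr_n.
r_n = n²a₀/Z = 10.6 pm
λ = 2πr_n/n = 2π·10.6/1 = 66.5 pm

66.5 pm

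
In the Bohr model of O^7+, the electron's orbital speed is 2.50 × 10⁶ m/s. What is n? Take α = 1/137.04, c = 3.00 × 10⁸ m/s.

7

v_n = Zαc/n ⇒ n = Zαc/v = 8 × 0.00730 × 3.00 × 10⁸ / 2.50 × 10⁶ ≈ 7.01
n = 7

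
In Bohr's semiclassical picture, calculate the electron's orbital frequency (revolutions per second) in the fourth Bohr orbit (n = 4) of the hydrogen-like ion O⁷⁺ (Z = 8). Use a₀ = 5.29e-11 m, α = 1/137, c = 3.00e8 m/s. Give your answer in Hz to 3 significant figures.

6.59e15 Hz

r = n²a₀/Z = 1.06e-10 m, v = Zαc/n = 4.38e6 m/s
f = v/(2πr) = 6.59e15 Hz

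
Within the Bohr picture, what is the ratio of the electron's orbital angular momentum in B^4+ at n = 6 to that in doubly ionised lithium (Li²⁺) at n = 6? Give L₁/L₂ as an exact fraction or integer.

L = nℏ is independent of Z.
L₁/L₂ = n₁/n₂ = 6/6 = 1

1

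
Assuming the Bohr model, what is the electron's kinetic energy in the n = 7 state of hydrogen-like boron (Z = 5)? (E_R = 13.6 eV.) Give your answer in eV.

6.94 eV

For a Coulomb orbit the virial theorem gives K = −E_n.
E_n = −E_R·Z²/n², so K = E_R·Z²/n² = 13.6 × 5²/7² = 6.94 eV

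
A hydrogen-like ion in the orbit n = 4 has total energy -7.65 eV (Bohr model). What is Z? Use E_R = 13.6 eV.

3

E_n = −E_R Z²/n² ⇒ Z² = −E_n n²/E_R = 7.65 × 4² / 13.6 ≈ 9.00
Z = 3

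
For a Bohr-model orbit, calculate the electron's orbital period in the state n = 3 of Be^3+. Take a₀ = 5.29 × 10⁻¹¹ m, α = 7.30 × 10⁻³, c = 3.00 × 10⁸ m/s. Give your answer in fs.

0.256 fs

r = n²a₀/Z = 3²·5.29 × 10⁻¹¹/4 = 1.19 × 10⁻¹⁰ m
v = Zαc/n = 4·0.00730·3.00 × 10⁸/3 = 2.92 × 10⁶ m/s
T = 2πr/v = 2.56 × 10⁻¹⁶ s = 0.256 fs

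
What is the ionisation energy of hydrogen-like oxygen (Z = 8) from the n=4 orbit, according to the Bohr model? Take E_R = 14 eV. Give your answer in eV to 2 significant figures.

E_n = −E_R·Z²/n² = −14 × 8²/4² eV = -56 eV
Ionisation energy = −E_n = 56 eV

56 eV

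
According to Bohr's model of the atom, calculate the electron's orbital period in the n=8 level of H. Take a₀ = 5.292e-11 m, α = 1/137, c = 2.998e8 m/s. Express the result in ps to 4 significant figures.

0.07780 ps

r = n²a₀/Z = 8²·5.292e-11/1 = 3.387e-9 m
v = Zαc/n = 1·0.007299·2.998e8/8 = 2.735e5 m/s
T = 2πr/v = 7.780e-14 s = 0.07780 ps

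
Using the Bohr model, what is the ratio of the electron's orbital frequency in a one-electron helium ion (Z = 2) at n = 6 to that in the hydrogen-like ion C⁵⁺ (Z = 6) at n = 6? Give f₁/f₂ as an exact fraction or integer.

1/9

f ∝ Z^2 · n^-3
f₁/f₂ = (2/6)^2 · (6/6)^-3 = 1/9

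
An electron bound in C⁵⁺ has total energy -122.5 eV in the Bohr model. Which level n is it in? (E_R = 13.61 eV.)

E_n = −E_R Z²/n² ⇒ n² = E_R Z²/(−E_n) = 13.61 × 6² / 122.5 ≈ 4.00
n = 2

2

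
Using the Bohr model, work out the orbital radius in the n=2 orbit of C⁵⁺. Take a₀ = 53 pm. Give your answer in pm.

35 pm

r_n = n²a₀/Z = 2² × 53 / 6
    = 4 × 53 / 6 = 35 pm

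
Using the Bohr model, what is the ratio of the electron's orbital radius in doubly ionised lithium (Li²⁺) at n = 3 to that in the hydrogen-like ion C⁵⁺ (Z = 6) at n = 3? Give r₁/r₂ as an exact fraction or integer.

r ∝ Z^-1 · n^2
r₁/r₂ = (3/6)^-1 · (3/3)^2 = 2

2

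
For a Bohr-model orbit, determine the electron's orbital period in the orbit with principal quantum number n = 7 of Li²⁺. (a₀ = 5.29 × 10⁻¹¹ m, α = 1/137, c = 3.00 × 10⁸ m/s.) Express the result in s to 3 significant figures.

5.78 × 10⁻¹⁵ s

r = n²a₀/Z = 7²·5.29 × 10⁻¹¹/3 = 8.64 × 10⁻¹⁰ m
v = Zαc/n = 3·0.00730·3.00 × 10⁸/7 = 9.38 × 10⁵ m/s
T = 2πr/v = 5.78 × 10⁻¹⁵ s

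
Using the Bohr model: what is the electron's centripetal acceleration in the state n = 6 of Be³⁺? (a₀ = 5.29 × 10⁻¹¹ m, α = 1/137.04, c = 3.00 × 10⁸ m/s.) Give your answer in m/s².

r = n²a₀/Z = 4.76 × 10⁻¹⁰ m, v = Zαc/n = 1.46 × 10⁶ m/s
a = v²/r = (1.46 × 10⁶)² / 4.76 × 10⁻¹⁰ = 4.47 × 10²¹ m/s²

4.47 × 10²¹ m/s²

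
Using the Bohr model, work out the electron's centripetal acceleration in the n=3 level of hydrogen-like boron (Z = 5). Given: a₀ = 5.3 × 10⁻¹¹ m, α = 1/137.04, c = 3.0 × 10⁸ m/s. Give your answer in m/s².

r = n²a₀/Z = 9.5 × 10⁻¹¹ m, v = Zαc/n = 3.6 × 10⁶ m/s
a = v²/r = (3.6 × 10⁶)² / 9.5 × 10⁻¹¹ = 1.4 × 10²³ m/s²

1.4 × 10²³ m/s²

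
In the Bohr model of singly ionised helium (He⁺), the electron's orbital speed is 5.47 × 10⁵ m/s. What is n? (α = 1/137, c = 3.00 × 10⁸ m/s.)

8

v_n = Zαc/n ⇒ n = Zαc/v = 2 × 0.00730 × 3.00 × 10⁸ / 5.47 × 10⁵ ≈ 8.01
n = 8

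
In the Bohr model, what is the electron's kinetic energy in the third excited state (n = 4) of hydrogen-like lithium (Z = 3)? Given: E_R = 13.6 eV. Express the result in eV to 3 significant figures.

7.65 eV

For a Coulomb orbit the virial theorem gives K = −E_n.
E_n = −E_R·Z²/n², so K = E_R·Z²/n² = 13.6 × 3²/4² = 7.65 eV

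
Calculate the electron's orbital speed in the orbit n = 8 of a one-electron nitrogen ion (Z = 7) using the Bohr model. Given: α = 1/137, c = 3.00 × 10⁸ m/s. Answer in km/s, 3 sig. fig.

v_n = Zαc/n = 7 × 0.00730 × 3.00 × 10⁸ / 8
    = 1920 km/s

1920 km/s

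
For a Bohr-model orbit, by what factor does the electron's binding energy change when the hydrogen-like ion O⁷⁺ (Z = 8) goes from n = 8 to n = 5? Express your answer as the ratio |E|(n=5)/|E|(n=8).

|E| ∝ Z^2 · n^-2; with Z fixed, |E| ∝ n^-2.
|E|(n=5)/|E|(n=8) = (5/8)^-2 = 64/25

64/25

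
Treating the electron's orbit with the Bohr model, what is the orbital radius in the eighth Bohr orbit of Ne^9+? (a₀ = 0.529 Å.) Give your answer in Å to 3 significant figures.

r_n = n²a₀/Z = 8² × 0.529 / 10
    = 64 × 0.529 / 10 = 3.39 Å

3.39 Å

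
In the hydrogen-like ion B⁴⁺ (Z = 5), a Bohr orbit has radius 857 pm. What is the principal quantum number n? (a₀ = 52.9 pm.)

9

r_n = n²a₀/Z ⇒ n² = rZ/a₀ = 857 × 5 / 52.9 ≈ 81.00
n = 9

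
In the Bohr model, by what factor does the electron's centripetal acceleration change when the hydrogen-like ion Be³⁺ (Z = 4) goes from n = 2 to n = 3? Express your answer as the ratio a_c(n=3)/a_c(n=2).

a_c ∝ Z^3 · n^-4; with Z fixed, a_c ∝ n^-4.
a_c(n=3)/a_c(n=2) = (3/2)^-4 = 16/81

16/81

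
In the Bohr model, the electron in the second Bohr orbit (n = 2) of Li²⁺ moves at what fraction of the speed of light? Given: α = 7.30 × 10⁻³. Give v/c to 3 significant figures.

v_n = Zαc/n, so v/c = Zα/n = 3 × 0.00730 / 2 = 0.0109

0.0109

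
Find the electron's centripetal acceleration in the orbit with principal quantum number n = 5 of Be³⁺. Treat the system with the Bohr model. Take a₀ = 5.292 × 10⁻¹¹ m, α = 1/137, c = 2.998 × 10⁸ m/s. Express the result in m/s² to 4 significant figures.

9.266 × 10²¹ m/s²

r = n²a₀/Z = 3.308 × 10⁻¹⁰ m, v = Zαc/n = 1.751 × 10⁶ m/s
a = v²/r = (1.751 × 10⁶)² / 3.308 × 10⁻¹⁰ = 9.266 × 10²¹ m/s²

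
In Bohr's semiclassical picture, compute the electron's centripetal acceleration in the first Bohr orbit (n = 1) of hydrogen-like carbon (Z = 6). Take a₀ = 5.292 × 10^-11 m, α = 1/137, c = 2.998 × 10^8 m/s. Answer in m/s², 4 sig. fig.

r = n²a₀/Z = 8.820 × 10^-12 m, v = Zαc/n = 1.313 × 10^7 m/s
a = v²/r = (1.313 × 10^7)² / 8.820 × 10^-12 = 1.955 × 10^25 m/s²

1.955 × 10^25 m/s²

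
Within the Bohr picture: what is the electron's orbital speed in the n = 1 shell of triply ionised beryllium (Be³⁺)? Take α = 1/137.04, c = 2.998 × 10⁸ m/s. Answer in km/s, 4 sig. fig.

8751 km/s

v_n = Zαc/n = 4 × 0.007297 × 2.998 × 10⁸ / 1
    = 8751 km/s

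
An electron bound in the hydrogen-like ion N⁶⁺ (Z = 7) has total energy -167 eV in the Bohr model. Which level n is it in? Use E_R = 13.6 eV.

E_n = −E_R Z²/n² ⇒ n² = E_R Z²/(−E_n) = 13.6 × 7² / 167 ≈ 3.99
n = 2

2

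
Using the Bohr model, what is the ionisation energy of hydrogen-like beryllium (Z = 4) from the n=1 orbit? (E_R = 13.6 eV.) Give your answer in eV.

E_n = −E_R·Z²/n² = −13.6 × 4²/1² eV = -218 eV
Ionisation energy = −E_n = 218 eV

218 eV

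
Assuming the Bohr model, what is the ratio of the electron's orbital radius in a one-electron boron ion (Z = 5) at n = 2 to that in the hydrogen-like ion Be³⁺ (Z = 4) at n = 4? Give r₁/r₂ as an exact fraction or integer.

r ∝ Z^-1 · n^2
r₁/r₂ = (5/4)^-1 · (2/4)^2 = 1/5

1/5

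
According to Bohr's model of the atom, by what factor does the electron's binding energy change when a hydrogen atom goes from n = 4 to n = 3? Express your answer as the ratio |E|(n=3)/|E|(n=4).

|E| ∝ Z^2 · n^-2; with Z fixed, |E| ∝ n^-2.
|E|(n=3)/|E|(n=4) = (3/4)^-2 = 16/9

16/9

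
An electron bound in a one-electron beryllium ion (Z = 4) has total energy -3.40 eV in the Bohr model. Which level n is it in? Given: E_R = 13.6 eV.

8

E_n = −E_R Z²/n² ⇒ n² = E_R Z²/(−E_n) = 13.6 × 4² / 3.40 ≈ 64.00
n = 8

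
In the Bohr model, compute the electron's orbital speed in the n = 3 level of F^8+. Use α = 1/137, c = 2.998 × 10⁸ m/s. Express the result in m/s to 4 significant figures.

v_n = Zαc/n = 9 × 0.007299 × 2.998 × 10⁸ / 3
    = 6.565 × 10⁶ m/s

6.565 × 10⁶ m/s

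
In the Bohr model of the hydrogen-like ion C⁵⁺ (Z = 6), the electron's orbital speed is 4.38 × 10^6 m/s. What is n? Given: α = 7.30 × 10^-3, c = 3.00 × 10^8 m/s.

v_n = Zαc/n ⇒ n = Zαc/v = 6 × 0.00730 × 3.00 × 10^8 / 4.38 × 10^6 ≈ 3.00
n = 3

3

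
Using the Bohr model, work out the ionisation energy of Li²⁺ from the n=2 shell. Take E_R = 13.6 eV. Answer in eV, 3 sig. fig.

E_n = −E_R·Z²/n² = −13.6 × 3²/2² eV = -30.6 eV
Ionisation energy = −E_n = 30.6 eV

30.6 eV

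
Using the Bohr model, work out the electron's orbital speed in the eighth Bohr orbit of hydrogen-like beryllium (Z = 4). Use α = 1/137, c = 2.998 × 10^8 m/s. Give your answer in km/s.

v_n = Zαc/n = 4 × 0.007299 × 2.998 × 10^8 / 8
    = 1094 km/s

1094 km/s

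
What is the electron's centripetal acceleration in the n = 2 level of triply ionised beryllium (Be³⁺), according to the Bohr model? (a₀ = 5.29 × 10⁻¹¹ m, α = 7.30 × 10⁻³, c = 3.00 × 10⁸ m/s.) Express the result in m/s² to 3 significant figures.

r = n²a₀/Z = 5.29 × 10⁻¹¹ m, v = Zαc/n = 4.38 × 10⁶ m/s
a = v²/r = (4.38 × 10⁶)² / 5.29 × 10⁻¹¹ = 3.63 × 10²³ m/s²

3.63 × 10²³ m/s²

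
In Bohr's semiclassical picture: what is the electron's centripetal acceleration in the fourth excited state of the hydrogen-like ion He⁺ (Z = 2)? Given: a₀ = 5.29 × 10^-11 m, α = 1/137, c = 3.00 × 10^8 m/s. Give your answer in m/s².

r = n²a₀/Z = 6.61 × 10^-10 m, v = Zαc/n = 8.76 × 10^5 m/s
a = v²/r = (8.76 × 10^5)² / 6.61 × 10^-10 = 1.16 × 10^21 m/s²

1.16 × 10^21 m/s²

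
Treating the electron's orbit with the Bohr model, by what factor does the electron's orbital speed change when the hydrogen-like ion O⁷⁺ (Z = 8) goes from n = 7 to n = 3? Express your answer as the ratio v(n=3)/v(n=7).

7/3

v ∝ Z^1 · n^-1; with Z fixed, v ∝ n^-1.
v(n=3)/v(n=7) = (3/7)^-1 = 7/3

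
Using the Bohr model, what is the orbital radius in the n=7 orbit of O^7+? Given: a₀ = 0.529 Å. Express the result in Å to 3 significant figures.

3.24 Å

r_n = n²a₀/Z = 7² × 0.529 / 8
    = 49 × 0.529 / 8 = 3.24 Å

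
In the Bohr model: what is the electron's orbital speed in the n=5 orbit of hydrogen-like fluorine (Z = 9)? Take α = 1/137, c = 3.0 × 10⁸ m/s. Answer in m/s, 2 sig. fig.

3.9 × 10⁶ m/s

v_n = Zαc/n = 9 × 0.0073 × 3.0 × 10⁸ / 5
    = 3.9 × 10⁶ m/s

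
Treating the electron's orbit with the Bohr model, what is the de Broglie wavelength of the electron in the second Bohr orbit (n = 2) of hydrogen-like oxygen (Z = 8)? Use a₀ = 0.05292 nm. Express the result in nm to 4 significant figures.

The Bohr quantisation condition is nλ = 2πr_n.
r_n = n²a₀/Z = 0.02646 nm
λ = 2πr_n/n = 2π·0.02646/2 = 0.08313 nm

0.08313 nm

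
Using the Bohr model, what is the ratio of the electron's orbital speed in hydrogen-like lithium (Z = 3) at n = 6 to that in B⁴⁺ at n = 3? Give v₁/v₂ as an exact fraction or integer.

v ∝ Z^1 · n^-1
v₁/v₂ = (3/5)^1 · (6/3)^-1 = 3/10

3/10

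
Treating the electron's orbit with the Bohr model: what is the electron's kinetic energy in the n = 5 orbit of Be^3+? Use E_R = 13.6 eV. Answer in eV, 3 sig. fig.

For a Coulomb orbit the virial theorem gives K = −E_n.
E_n = −E_R·Z²/n², so K = E_R·Z²/n² = 13.6 × 4²/5² = 8.70 eV

8.70 eV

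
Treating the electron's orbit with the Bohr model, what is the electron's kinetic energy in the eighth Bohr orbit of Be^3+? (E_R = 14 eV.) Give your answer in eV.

3.5 eV

For a Coulomb orbit the virial theorem gives K = −E_n.
E_n = −E_R·Z²/n², so K = E_R·Z²/n² = 14 × 4²/8² = 3.5 eV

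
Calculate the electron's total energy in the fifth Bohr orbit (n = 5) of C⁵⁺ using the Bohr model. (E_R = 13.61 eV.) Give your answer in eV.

-19.60 eV

E_n = −E_R·Z²/n² = −13.61 × 6²/5² = -19.60 eV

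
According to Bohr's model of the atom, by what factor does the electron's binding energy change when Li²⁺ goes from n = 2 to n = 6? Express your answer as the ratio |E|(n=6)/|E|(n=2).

|E| ∝ Z^2 · n^-2; with Z fixed, |E| ∝ n^-2.
|E|(n=6)/|E|(n=2) = (6/2)^-2 = 1/9

1/9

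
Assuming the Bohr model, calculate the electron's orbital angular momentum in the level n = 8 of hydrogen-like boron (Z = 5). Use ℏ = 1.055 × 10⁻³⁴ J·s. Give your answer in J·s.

L_n = nℏ = 8 × 1.055 × 10⁻³⁴ = 8.440 × 10⁻³⁴ J·s

8.440 × 10⁻³⁴ J·s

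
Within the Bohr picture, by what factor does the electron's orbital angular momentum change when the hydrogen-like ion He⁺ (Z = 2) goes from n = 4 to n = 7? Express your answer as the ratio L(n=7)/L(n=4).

7/4

L = nℏ depends only on n, so L ∝ n.
L(n=7)/L(n=4) = (7/4)^1 = 7/4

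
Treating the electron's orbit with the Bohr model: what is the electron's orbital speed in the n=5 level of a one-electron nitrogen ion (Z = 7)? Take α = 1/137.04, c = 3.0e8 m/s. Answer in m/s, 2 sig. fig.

3.1e6 m/s

v_n = Zαc/n = 7 × 0.0073 × 3.0e8 / 5
    = 3.1e6 m/s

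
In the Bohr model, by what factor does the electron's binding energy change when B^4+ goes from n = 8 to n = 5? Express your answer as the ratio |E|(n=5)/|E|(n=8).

|E| ∝ Z^2 · n^-2; with Z fixed, |E| ∝ n^-2.
|E|(n=5)/|E|(n=8) = (5/8)^-2 = 64/25

64/25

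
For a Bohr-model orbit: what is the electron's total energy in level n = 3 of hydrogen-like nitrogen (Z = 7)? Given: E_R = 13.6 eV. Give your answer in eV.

-74.0 eV

E_n = −E_R·Z²/n² = −13.6 × 7²/3² = -74.0 eV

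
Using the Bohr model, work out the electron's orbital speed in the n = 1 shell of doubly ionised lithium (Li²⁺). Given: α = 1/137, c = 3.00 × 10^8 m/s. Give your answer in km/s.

6570 km/s

v_n = Zαc/n = 3 × 0.00730 × 3.00 × 10^8 / 1
    = 6570 km/s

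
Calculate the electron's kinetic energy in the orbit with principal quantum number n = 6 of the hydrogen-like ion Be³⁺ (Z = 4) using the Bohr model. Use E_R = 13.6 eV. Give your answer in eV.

For a Coulomb orbit the virial theorem gives K = −E_n.
E_n = −E_R·Z²/n², so K = E_R·Z²/n² = 13.6 × 4²/6² = 6.04 eV

6.04 eV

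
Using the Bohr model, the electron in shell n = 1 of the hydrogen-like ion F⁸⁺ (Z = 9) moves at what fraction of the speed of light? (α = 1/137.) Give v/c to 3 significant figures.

v_n = Zαc/n, so v/c = Zα/n = 9 × 0.00730 / 1 = 0.0657

0.0657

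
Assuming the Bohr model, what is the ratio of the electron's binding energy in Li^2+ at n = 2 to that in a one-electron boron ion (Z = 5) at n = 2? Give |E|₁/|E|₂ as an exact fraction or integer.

9/25

|E| ∝ Z^2 · n^-2
|E|₁/|E|₂ = (3/5)^2 · (2/2)^-2 = 9/25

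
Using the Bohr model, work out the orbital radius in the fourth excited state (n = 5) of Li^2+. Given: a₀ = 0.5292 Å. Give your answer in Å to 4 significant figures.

r_n = n²a₀/Z = 5² × 0.5292 / 3
    = 25 × 0.5292 / 3 = 4.410 Å

4.410 Å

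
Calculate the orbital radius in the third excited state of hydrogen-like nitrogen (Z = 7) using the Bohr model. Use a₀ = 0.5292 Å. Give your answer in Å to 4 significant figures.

r_n = n²a₀/Z = 4² × 0.5292 / 7
    = 16 × 0.5292 / 7 = 1.210 Å

1.210 Å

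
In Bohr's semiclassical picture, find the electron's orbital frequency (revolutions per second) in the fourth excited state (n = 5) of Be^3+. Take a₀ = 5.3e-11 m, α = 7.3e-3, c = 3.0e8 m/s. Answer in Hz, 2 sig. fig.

r = n²a₀/Z = 3.3e-10 m, v = Zαc/n = 1.8e6 m/s
f = v/(2πr) = 8.4e14 Hz

8.4e14 Hz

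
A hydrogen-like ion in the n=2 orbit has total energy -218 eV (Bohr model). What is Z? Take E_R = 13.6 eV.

8

E_n = −E_R Z²/n² ⇒ Z² = −E_n n²/E_R = 218 × 2² / 13.6 ≈ 64.12
Z = 8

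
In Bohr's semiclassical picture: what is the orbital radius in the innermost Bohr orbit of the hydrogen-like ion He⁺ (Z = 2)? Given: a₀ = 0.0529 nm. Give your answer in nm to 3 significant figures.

0.0265 nm

r_n = n²a₀/Z = 1² × 0.0529 / 2
    = 1 × 0.0529 / 2 = 0.0265 nm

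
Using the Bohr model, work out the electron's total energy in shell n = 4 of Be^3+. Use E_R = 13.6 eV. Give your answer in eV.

E_n = −E_R·Z²/n² = −13.6 × 4²/4² = -13.6 eV

-13.6 eV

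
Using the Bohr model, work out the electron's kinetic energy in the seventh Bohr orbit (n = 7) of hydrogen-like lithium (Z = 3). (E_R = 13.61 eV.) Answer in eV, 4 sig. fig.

For a Coulomb orbit the virial theorem gives K = −E_n.
E_n = −E_R·Z²/n², so K = E_R·Z²/n² = 13.61 × 3²/7² = 2.500 eV

2.500 eV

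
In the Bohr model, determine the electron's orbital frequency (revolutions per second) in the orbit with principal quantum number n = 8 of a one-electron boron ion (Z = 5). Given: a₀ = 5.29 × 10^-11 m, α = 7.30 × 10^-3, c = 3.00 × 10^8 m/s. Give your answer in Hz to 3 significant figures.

3.22 × 10^14 Hz

r = n²a₀/Z = 6.77 × 10^-10 m, v = Zαc/n = 1.37 × 10^6 m/s
f = v/(2πr) = 3.22 × 10^14 Hz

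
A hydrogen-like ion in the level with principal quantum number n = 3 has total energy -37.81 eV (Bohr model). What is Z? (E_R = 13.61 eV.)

E_n = −E_R Z²/n² ⇒ Z² = −E_n n²/E_R = 37.81 × 3² / 13.61 ≈ 25.00
Z = 5

5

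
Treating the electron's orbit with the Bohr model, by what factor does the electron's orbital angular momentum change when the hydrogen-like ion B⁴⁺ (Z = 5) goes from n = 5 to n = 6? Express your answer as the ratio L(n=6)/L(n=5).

L = nℏ depends only on n, so L ∝ n.
L(n=6)/L(n=5) = (6/5)^1 = 6/5

6/5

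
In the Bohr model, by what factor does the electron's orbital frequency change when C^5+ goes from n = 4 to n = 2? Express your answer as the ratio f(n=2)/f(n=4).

8

f ∝ Z^2 · n^-3; with Z fixed, f ∝ n^-3.
f(n=2)/f(n=4) = (2/4)^-3 = 8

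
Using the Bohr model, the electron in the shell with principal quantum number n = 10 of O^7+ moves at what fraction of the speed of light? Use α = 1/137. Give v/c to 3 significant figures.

v_n = Zαc/n, so v/c = Zα/n = 8 × 0.00730 / 10 = 0.00584

0.00584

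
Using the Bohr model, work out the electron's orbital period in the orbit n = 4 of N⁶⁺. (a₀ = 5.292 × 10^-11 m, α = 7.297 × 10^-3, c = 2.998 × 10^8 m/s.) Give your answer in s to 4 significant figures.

r = n²a₀/Z = 4²·5.292 × 10^-11/7 = 1.210 × 10^-10 m
v = Zαc/n = 7·0.007297·2.998 × 10^8/4 = 3.828 × 10^6 m/s
T = 2πr/v = 1.985 × 10^-16 s

1.985 × 10^-16 s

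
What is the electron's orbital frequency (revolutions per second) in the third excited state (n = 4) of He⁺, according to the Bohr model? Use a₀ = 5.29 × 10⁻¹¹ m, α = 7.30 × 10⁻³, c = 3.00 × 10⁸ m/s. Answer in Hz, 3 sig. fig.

r = n²a₀/Z = 4.23 × 10⁻¹⁰ m, v = Zαc/n = 1.09 × 10⁶ m/s
f = v/(2πr) = 4.12 × 10¹⁴ Hz

4.12 × 10¹⁴ Hz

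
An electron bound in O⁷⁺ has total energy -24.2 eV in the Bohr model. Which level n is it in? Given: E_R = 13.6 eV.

6

E_n = −E_R Z²/n² ⇒ n² = E_R Z²/(−E_n) = 13.6 × 8² / 24.2 ≈ 35.97
n = 6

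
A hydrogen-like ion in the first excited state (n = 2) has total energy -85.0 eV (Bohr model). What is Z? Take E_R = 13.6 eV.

E_n = −E_R Z²/n² ⇒ Z² = −E_n n²/E_R = 85.0 × 2² / 13.6 ≈ 25.00
Z = 5

5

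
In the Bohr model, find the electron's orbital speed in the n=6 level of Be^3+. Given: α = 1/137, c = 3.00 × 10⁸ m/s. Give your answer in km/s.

1460 km/s

v_n = Zαc/n = 4 × 0.00730 × 3.00 × 10⁸ / 6
    = 1460 km/s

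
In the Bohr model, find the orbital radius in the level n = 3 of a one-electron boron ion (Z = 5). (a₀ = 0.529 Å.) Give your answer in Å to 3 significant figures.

0.952 Å

r_n = n²a₀/Z = 3² × 0.529 / 5
    = 9 × 0.529 / 5 = 0.952 Å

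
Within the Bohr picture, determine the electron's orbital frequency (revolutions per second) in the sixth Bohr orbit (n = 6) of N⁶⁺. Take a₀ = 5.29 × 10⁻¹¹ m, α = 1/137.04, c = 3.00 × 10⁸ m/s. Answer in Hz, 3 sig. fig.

1.49 × 10¹⁵ Hz

r = n²a₀/Z = 2.72 × 10⁻¹⁰ m, v = Zαc/n = 2.55 × 10⁶ m/s
f = v/(2πr) = 1.49 × 10¹⁵ Hz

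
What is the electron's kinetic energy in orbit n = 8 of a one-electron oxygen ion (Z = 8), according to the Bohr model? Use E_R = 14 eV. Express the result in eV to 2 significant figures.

14 eV

For a Coulomb orbit the virial theorem gives K = −E_n.
E_n = −E_R·Z²/n², so K = E_R·Z²/n² = 14 × 8²/8² = 14 eV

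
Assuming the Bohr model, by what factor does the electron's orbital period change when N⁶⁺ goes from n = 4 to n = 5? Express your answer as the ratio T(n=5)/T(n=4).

T ∝ Z^-2 · n^3; with Z fixed, T ∝ n^3.
T(n=5)/T(n=4) = (5/4)^3 = 125/64

125/64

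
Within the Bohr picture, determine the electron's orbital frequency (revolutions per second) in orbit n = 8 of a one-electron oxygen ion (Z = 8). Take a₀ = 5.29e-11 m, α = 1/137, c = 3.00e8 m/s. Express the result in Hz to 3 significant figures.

8.24e14 Hz

r = n²a₀/Z = 4.23e-10 m, v = Zαc/n = 2.19e6 m/s
f = v/(2πr) = 8.24e14 Hz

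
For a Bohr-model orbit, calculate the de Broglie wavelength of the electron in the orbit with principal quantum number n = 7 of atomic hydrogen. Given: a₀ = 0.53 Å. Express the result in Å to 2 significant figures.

23 Å

The Bohr quantisation condition is nλ = 2πr_n.
r_n = n²a₀/Z = 26 Å
λ = 2πr_n/n = 2π·26/7 = 23 Å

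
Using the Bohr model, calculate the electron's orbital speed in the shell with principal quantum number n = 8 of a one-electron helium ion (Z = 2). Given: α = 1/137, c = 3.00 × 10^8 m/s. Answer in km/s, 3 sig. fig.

v_n = Zαc/n = 2 × 0.00730 × 3.00 × 10^8 / 8
    = 547 km/s

547 km/s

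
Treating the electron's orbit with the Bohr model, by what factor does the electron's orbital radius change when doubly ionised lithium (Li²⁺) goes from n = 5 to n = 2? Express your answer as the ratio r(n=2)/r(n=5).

4/25

r ∝ Z^-1 · n^2; with Z fixed, r ∝ n^2.
r(n=2)/r(n=5) = (2/5)^2 = 4/25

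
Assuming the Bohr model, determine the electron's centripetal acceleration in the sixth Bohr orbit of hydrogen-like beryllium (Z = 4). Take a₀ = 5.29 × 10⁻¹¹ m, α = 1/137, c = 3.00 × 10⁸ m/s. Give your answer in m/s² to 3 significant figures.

4.48 × 10²¹ m/s²

r = n²a₀/Z = 4.76 × 10⁻¹⁰ m, v = Zαc/n = 1.46 × 10⁶ m/s
a = v²/r = (1.46 × 10⁶)² / 4.76 × 10⁻¹⁰ = 4.48 × 10²¹ m/s²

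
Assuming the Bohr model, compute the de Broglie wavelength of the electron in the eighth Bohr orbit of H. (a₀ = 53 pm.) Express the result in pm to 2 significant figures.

The Bohr quantisation condition is nλ = 2πr_n.
r_n = n²a₀/Z = 3400 pm
λ = 2πr_n/n = 2π·3400/8 = 2700 pm

2700 pm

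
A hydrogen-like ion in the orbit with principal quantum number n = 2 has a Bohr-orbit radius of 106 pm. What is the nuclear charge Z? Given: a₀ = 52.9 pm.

2

r_n = n²a₀/Z ⇒ Z = n²a₀/r = 2² × 52.9 / 106 ≈ 2.00
Z = 2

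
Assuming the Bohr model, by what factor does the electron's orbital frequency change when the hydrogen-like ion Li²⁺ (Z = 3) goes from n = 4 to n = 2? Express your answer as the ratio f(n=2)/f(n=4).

8

f ∝ Z^2 · n^-3; with Z fixed, f ∝ n^-3.
f(n=2)/f(n=4) = (2/4)^-3 = 8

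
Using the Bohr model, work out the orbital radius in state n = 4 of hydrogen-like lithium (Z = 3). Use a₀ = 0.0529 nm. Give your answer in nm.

0.282 nm

r_n = n²a₀/Z = 4² × 0.0529 / 3
    = 16 × 0.0529 / 3 = 0.282 nm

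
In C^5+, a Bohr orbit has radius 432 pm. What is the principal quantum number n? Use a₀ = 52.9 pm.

r_n = n²a₀/Z ⇒ n² = rZ/a₀ = 432 × 6 / 52.9 ≈ 49.00
n = 7

7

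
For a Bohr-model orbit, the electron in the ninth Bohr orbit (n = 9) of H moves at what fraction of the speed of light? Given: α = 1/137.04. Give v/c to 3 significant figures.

0.000811

v_n = Zαc/n, so v/c = Zα/n = 1 × 0.00730 / 9 = 0.000811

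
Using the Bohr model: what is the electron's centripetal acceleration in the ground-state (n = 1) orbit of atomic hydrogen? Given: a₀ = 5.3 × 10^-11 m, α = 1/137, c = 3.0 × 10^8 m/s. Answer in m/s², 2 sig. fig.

9.0 × 10^22 m/s²

r = n²a₀/Z = 5.3 × 10^-11 m, v = Zαc/n = 2.2 × 10^6 m/s
a = v²/r = (2.2 × 10^6)² / 5.3 × 10^-11 = 9.0 × 10^22 m/s²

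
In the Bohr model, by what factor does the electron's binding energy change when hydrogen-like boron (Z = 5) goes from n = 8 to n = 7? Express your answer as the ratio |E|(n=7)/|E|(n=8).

64/49

|E| ∝ Z^2 · n^-2; with Z fixed, |E| ∝ n^-2.
|E|(n=7)/|E|(n=8) = (7/8)^-2 = 64/49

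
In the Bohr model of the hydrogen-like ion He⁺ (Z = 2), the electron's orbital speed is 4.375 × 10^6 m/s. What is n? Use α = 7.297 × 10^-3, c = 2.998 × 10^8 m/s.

1

v_n = Zαc/n ⇒ n = Zαc/v = 2 × 0.007297 × 2.998 × 10^8 / 4.375 × 10^6 ≈ 1.00
n = 1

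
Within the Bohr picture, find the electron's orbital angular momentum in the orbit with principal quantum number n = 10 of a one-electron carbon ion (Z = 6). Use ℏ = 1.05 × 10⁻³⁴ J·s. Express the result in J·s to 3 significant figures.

1.05 × 10⁻³³ J·s

L_n = nℏ = 10 × 1.05 × 10⁻³⁴ = 1.05 × 10⁻³³ J·s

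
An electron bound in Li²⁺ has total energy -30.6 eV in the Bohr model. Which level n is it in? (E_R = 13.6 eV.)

2

E_n = −E_R Z²/n² ⇒ n² = E_R Z²/(−E_n) = 13.6 × 3² / 30.6 ≈ 4.00
n = 2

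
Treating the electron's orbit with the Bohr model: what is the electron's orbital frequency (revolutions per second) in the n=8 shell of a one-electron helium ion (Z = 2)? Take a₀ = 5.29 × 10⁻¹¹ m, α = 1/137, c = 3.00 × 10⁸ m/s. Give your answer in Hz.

5.15 × 10¹³ Hz

r = n²a₀/Z = 1.69 × 10⁻⁹ m, v = Zαc/n = 5.47 × 10⁵ m/s
f = v/(2πr) = 5.15 × 10¹³ Hz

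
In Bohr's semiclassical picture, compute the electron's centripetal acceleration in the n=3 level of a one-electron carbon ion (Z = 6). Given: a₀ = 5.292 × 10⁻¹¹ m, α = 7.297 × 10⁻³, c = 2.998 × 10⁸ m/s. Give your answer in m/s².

2.412 × 10²³ m/s²

r = n²a₀/Z = 7.938 × 10⁻¹¹ m, v = Zαc/n = 4.375 × 10⁶ m/s
a = v²/r = (4.375 × 10⁶)² / 7.938 × 10⁻¹¹ = 2.412 × 10²³ m/s²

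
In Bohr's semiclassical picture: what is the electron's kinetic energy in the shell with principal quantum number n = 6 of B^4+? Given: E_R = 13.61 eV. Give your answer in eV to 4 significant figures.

For a Coulomb orbit the virial theorem gives K = −E_n.
E_n = −E_R·Z²/n², so K = E_R·Z²/n² = 13.61 × 5²/6² = 9.451 eV

9.451 eV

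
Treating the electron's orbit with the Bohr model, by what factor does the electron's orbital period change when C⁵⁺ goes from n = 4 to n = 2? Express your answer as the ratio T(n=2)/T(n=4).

T ∝ Z^-2 · n^3; with Z fixed, T ∝ n^3.
T(n=2)/T(n=4) = (2/4)^3 = 1/8

1/8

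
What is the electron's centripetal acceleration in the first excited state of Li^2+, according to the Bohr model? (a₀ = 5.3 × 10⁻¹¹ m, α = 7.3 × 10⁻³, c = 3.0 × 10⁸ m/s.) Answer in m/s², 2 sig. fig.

1.5 × 10²³ m/s²

r = n²a₀/Z = 7.1 × 10⁻¹¹ m, v = Zαc/n = 3.3 × 10⁶ m/s
a = v²/r = (3.3 × 10⁶)² / 7.1 × 10⁻¹¹ = 1.5 × 10²³ m/s²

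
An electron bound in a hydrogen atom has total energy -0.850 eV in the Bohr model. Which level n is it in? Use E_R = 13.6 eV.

E_n = −E_R Z²/n² ⇒ n² = E_R Z²/(−E_n) = 13.6 × 1² / 0.850 ≈ 16.00
n = 4

4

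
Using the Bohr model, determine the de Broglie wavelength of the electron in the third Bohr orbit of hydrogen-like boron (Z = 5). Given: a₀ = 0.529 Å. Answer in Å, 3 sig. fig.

The Bohr quantisation condition is nλ = 2πr_n.
r_n = n²a₀/Z = 0.952 Å
λ = 2πr_n/n = 2π·0.952/3 = 1.99 Å

1.99 Å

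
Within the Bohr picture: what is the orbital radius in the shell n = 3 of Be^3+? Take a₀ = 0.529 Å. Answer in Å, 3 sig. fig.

r_n = n²a₀/Z = 3² × 0.529 / 4
    = 9 × 0.529 / 4 = 1.19 Å

1.19 Å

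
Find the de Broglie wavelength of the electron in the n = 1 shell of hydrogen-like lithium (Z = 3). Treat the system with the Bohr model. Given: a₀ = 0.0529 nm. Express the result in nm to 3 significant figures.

0.111 nm

The Bohr quantisation condition is nλ = 2πr_n.
r_n = n²a₀/Z = 0.0176 nm
λ = 2πr_n/n = 2π·0.0176/1 = 0.111 nm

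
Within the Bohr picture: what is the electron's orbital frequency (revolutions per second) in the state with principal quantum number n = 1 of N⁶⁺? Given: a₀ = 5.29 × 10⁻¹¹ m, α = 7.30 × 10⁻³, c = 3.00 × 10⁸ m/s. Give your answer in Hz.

r = n²a₀/Z = 7.56 × 10⁻¹² m, v = Zαc/n = 1.53 × 10⁷ m/s
f = v/(2πr) = 3.23 × 10¹⁷ Hz

3.23 × 10¹⁷ Hz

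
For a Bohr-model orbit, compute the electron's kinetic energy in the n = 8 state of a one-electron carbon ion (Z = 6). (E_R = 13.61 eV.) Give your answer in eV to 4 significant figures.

For a Coulomb orbit the virial theorem gives K = −E_n.
E_n = −E_R·Z²/n², so K = E_R·Z²/n² = 13.61 × 6²/8² = 7.656 eV

7.656 eV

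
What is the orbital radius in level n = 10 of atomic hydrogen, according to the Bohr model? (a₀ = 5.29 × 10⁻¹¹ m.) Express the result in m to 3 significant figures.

r_n = n²a₀/Z = 10² × 5.29 × 10⁻¹¹ / 1
    = 100 × 5.29 × 10⁻¹¹ / 1 = 5.29 × 10⁻⁹ m

5.29 × 10⁻⁹ m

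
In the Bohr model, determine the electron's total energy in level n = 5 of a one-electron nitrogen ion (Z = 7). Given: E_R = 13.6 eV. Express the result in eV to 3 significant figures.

E_n = −E_R·Z²/n² = −13.6 × 7²/5² = -26.7 eV

-26.7 eV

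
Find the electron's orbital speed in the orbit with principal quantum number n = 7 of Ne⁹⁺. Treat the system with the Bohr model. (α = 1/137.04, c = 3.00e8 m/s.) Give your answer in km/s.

3130 km/s

v_n = Zαc/n = 10 × 0.00730 × 3.00e8 / 7
    = 3130 km/s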